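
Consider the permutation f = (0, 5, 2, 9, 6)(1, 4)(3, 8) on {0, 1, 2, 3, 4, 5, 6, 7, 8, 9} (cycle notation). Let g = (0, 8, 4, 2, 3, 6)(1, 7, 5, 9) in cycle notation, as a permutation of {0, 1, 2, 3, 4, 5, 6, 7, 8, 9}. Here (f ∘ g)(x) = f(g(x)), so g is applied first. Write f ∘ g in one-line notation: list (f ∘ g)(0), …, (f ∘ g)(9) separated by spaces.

3 7 8 0 9 6 5 2 1 4

For each element, apply g then f: 0 → 8 → 3; 1 → 7 → 7; 2 → 3 → 8; 3 → 6 → 0; 4 → 2 → 9; 5 → 9 → 6; 6 → 0 → 5; 7 → 5 → 2; 8 → 4 → 1; 9 → 1 → 4.
So f ∘ g in one-line form is 3 7 8 0 9 6 5 2 1 4.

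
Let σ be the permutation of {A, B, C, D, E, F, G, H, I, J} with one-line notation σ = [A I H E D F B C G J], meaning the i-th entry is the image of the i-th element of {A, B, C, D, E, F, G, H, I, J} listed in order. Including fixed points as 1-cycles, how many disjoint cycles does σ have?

The cycle decomposition is (A)(B I G)(C H)(D E)(F)(J), which has 6 cycles (counting 1-cycles).

6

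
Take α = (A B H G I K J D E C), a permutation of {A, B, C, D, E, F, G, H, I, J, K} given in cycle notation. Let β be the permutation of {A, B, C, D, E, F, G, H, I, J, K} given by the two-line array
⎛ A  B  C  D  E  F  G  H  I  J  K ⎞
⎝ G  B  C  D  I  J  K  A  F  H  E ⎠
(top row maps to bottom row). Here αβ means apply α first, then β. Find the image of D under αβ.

α(D) = E, then β(E) = I; composing gives (αβ)(D) = I.

I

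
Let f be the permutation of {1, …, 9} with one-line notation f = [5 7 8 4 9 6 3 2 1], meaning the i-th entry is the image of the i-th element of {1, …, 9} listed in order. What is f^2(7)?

8

Tracing 7 → 3 → … returns to 7 after 4 steps, so 7 lies in a 4-cycle (2, 7, 3, 8).
Stepping 2 places around the cycle: 7 → 3 → 8.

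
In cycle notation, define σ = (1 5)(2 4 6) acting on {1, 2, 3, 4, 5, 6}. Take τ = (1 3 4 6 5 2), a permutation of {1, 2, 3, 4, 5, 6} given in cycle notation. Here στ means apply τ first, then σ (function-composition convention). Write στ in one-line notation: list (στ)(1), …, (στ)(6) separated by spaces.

(στ)(x) = σ(τ(x)). Computing each image: σ(τ(1)) = σ(3) = 3, σ(τ(2)) = σ(1) = 5, σ(τ(3)) = σ(4) = 6, σ(τ(4)) = σ(6) = 2, σ(τ(5)) = σ(2) = 4, σ(τ(6)) = σ(5) = 1.
Hence στ = [3 5 6 2 4 1].

3 5 6 2 4 1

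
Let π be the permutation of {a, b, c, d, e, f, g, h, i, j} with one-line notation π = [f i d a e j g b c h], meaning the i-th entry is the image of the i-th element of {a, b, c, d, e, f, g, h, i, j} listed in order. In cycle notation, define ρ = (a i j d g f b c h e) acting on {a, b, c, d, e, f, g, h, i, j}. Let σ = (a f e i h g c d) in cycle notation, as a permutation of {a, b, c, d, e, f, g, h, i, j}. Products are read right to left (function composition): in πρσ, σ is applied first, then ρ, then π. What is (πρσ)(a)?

Apply the permutations in order: σ(a) = f, then ρ(f) = b, then π(b) = i. So (πρσ)(a) = i.

i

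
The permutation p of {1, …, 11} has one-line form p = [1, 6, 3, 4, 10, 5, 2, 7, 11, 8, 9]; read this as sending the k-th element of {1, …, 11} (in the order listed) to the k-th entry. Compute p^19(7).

Tracing 7 → 2 → … returns to 7 after 6 steps, so 7 lies in a 6-cycle (2 6 5 10 8 7).
Powers repeat with period 6 on this cycle, and 19 mod 6 = 1, so p^19(7) = p^1(7).
Advancing 1 step from 7: 7 → 2.

2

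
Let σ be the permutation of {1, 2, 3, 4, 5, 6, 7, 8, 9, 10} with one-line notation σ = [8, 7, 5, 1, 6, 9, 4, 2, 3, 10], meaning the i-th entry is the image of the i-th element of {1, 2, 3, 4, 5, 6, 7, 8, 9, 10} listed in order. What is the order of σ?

The disjoint-cycle form of σ has cycle lengths 5, 4, 1.
The order of σ is the least common multiple of its cycle lengths: lcm(5, 4) = 20.

20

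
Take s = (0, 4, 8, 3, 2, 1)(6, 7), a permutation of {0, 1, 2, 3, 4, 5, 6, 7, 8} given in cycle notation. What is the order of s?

The disjoint cycles have lengths 6, 2, 1.
The order is lcm(6, 2) = 6.

6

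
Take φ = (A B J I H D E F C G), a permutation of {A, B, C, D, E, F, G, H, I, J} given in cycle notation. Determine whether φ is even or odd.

odd

The cycle lengths are 10.
A cycle of length ℓ contributes ℓ−1 transpositions, so φ is a product of 9 transpositions — odd.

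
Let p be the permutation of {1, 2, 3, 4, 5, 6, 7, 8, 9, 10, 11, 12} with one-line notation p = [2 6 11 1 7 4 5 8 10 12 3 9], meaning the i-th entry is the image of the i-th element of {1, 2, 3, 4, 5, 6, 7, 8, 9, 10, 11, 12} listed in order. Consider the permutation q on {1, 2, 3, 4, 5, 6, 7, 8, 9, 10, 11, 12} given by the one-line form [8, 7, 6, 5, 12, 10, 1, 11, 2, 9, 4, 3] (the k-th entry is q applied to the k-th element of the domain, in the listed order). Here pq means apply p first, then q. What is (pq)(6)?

(pq)(6) = q(p(6)). p(6) = 4, then q(4) = 5. So (pq)(6) = 5.

5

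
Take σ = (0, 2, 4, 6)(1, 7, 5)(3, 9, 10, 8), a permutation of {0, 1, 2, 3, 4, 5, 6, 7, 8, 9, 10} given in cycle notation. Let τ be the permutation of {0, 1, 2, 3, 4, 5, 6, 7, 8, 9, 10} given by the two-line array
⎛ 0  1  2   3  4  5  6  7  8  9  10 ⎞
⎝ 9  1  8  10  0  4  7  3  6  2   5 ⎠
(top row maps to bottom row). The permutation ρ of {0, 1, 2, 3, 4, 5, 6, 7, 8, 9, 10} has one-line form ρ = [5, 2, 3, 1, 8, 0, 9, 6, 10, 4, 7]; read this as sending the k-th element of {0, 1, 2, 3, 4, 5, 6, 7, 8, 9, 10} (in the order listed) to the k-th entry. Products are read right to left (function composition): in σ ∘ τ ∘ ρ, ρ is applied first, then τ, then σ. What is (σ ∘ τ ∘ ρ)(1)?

Chase 1: ρ(1) = 2; τ(2) = 8; σ(8) = 3. Hence (σ ∘ τ ∘ ρ)(1) = 3.

3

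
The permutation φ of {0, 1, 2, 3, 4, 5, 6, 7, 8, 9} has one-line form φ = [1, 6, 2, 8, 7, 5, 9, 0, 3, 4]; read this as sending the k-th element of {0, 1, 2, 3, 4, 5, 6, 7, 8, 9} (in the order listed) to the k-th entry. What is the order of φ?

Writing φ as disjoint cycles, the cycle lengths are 6, 2, 1, 1.
The order of φ is the least common multiple of its cycle lengths: lcm(6, 2) = 6.

6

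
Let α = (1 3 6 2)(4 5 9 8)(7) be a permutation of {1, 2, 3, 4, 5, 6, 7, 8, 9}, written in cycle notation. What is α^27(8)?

8 lies in the 4-cycle (4 5 9 8).
Powers repeat with period 4 on this cycle, and 27 mod 4 = 3, so α^27(8) = α^3(8).
Stepping 3 places around the cycle: 8 → 4 → 5 → 9.

9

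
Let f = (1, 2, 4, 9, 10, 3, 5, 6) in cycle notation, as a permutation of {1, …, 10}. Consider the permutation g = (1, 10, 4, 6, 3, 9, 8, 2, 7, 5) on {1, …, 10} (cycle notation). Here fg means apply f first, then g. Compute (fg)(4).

f(4) = 9, then g(9) = 8; composing gives (fg)(4) = 8.

8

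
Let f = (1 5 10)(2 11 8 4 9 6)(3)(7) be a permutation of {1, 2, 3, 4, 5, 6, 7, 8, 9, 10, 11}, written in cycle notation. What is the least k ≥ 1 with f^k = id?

The disjoint cycles have lengths 6, 3, 1, 1.
The order of f is the least common multiple of its cycle lengths: lcm(6, 3) = 6.

6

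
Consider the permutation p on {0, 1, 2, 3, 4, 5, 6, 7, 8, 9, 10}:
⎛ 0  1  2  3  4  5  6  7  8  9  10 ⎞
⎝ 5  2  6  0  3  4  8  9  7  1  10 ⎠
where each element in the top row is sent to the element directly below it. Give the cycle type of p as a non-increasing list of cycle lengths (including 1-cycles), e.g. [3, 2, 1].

The disjoint cycles are (0 5 4 3)(1 2 6 8 7 9)(10), with lengths 6, 4, 1 in non-increasing order.

[6, 4, 1]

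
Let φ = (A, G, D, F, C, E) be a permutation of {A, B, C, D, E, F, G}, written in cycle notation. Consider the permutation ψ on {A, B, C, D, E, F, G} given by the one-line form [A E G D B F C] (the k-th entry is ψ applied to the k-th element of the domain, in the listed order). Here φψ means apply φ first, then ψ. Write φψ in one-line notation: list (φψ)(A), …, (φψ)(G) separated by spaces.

For each element, apply φ then ψ: A → G → C; B → B → E; C → E → B; D → F → F; E → A → A; F → C → G; G → D → D.
So φψ in one-line form is C E B F A G D.

C E B F A G D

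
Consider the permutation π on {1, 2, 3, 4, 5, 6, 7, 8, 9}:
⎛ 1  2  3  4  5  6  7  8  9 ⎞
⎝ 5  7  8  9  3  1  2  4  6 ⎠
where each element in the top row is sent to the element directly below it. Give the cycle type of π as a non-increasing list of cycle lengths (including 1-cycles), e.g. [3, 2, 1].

[7, 2]

The disjoint cycles are (1 5 3 8 4 9 6)(2 7), with lengths 7, 2 in non-increasing order.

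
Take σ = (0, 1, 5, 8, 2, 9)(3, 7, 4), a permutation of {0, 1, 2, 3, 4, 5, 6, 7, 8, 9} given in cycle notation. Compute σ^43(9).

0

9 lies in the 6-cycle (0, 1, 5, 8, 2, 9).
Powers repeat with period 6 on this cycle, and 43 mod 6 = 1, so σ^43(9) = σ^1(9).
Advancing 1 step from 9: 9 → 0.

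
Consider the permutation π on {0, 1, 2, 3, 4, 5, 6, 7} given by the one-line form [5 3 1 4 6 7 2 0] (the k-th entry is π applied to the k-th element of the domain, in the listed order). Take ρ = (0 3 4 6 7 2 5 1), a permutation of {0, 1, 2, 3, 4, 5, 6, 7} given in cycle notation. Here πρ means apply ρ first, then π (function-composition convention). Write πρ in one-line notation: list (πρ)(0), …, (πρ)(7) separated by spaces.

4 5 7 6 2 3 0 1

(πρ)(x) = π(ρ(x)). Computing each image: π(ρ(0)) = π(3) = 4, π(ρ(1)) = π(0) = 5, π(ρ(2)) = π(5) = 7, π(ρ(3)) = π(4) = 6, π(ρ(4)) = π(6) = 2, π(ρ(5)) = π(1) = 3, π(ρ(6)) = π(7) = 0, π(ρ(7)) = π(2) = 1.
Hence πρ = [4 5 7 6 2 3 0 1].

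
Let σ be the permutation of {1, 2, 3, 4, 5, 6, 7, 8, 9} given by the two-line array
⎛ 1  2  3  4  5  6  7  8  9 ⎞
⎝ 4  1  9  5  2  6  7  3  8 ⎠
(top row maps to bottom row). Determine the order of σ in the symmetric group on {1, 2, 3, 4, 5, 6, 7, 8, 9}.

The disjoint-cycle form of σ has cycle lengths 4, 3, 1, 1.
The order is lcm(4, 3) = 12.

12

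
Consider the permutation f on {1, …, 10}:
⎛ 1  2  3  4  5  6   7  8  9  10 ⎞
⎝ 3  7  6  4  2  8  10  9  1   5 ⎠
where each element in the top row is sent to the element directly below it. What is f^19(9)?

8

Tracing 9 → 1 → … returns to 9 after 5 steps, so 9 lies in a 5-cycle (1, 3, 6, 8, 9).
Since the cycle has length 5, f^19 acts on it the same as f^4 (19 mod 5 = 4).
Advancing 4 steps from 9: 9 → 1 → 3 → 6 → 8.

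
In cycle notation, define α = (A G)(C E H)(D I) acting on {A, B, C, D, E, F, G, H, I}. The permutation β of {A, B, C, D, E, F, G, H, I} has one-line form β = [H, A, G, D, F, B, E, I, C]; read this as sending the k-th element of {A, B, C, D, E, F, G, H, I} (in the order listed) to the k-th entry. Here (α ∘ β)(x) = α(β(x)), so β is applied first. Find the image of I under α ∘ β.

E

β(I) = C, then α(C) = E; composing gives (α ∘ β)(I) = E.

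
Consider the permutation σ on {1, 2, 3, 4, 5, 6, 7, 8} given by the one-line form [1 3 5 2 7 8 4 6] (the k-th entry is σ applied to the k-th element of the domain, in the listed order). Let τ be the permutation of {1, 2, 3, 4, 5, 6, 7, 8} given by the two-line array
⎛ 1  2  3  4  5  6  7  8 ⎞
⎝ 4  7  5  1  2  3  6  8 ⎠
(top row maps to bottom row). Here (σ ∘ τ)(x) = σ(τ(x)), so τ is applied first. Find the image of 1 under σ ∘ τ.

First apply τ: τ(1) = 4, then σ(4) = 2. Thus (σ ∘ τ)(1) = 2.

2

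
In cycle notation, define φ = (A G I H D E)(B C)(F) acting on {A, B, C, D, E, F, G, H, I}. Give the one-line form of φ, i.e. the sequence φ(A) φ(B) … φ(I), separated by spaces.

G C B E A F I D H

Reading each image from the cycles: A↦G, B↦C, C↦B, D↦E, E↦A, F↦F, G↦I, H↦D, I↦H.
Listing these in domain order gives G C B E A F I D H.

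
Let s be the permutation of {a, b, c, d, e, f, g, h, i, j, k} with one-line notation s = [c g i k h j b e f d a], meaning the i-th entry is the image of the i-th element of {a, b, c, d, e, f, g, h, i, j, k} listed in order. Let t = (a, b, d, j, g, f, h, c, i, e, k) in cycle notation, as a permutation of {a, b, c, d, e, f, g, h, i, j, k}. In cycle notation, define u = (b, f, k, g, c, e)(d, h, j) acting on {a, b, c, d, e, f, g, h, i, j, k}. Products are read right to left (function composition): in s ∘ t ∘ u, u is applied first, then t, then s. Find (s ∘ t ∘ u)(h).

b

(s ∘ t ∘ u)(h) = s(t(u(h))). u(h) = j, then t(j) = g, then s(g) = b, so the result is b.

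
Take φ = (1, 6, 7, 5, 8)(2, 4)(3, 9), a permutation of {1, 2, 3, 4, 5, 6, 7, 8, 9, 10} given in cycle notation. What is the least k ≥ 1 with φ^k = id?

The disjoint cycles have lengths 5, 2, 2, 1.
Since disjoint cycles commute, ord(φ) = lcm(5, 2, 2) = 10.

10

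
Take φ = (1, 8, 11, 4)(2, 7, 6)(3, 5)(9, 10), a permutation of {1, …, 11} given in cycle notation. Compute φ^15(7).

7

7 lies in the 3-cycle (2, 7, 6).
Powers repeat with period 3 on this cycle, and 15 mod 3 = 0, so φ^15(7) = φ^0(7).
So φ^15(7) = 7.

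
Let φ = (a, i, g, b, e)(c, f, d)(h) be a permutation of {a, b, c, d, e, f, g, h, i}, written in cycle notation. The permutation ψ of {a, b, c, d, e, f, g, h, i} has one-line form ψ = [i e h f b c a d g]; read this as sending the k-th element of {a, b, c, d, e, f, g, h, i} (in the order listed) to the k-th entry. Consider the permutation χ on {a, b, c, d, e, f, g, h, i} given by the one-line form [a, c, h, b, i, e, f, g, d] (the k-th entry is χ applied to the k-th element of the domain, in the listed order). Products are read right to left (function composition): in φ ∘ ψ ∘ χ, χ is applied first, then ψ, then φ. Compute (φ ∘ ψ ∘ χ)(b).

h

Chase b: χ(b) = c; ψ(c) = h; φ(h) = h. Hence (φ ∘ ψ ∘ χ)(b) = h.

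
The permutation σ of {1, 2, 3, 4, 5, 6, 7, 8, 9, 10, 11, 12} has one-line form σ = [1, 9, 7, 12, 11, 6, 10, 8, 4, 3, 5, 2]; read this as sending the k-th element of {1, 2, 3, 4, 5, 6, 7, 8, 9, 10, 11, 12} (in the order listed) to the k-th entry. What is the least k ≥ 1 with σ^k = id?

12

Decomposing into disjoint cycles gives cycle lengths 4, 3, 2, 1, 1, 1.
Since disjoint cycles commute, ord(σ) = lcm(4, 3, 2) = 12.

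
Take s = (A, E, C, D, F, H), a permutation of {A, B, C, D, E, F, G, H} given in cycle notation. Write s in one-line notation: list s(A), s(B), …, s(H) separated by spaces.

E B D F C H G A

Each element maps to the next entry in its cycle (wrapping to the front): A↦E, B↦B, C↦D, D↦F, E↦C, F↦H, G↦G, H↦A.
Listing these in domain order gives E B D F C H G A.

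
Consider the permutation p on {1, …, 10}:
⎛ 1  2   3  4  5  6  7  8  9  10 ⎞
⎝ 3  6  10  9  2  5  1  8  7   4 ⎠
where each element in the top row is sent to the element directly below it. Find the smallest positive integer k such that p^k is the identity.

6

Writing p as disjoint cycles, the cycle lengths are 6, 3, 1.
The order is lcm(6, 3) = 6.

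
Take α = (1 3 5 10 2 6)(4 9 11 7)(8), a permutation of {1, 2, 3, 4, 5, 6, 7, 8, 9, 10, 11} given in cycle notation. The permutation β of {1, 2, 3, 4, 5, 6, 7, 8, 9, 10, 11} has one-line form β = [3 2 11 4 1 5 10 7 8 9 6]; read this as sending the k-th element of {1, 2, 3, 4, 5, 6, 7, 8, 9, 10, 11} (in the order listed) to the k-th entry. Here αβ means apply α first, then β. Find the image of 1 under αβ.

11

First apply α: α(1) = 3, then β(3) = 11. Thus (αβ)(1) = 11.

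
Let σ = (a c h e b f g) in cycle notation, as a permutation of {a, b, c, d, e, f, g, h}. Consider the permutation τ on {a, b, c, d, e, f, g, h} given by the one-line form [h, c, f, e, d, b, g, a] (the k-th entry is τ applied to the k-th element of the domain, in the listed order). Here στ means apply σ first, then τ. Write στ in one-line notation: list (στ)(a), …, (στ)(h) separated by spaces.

For each element, apply σ then τ: a → c → f; b → f → b; c → h → a; d → d → e; e → b → c; f → g → g; g → a → h; h → e → d.
Collecting the images, στ = [f b a e c g h d].

f b a e c g h d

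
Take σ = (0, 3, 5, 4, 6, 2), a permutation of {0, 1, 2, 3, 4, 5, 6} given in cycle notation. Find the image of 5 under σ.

4

5 appears in (0, 3, 5, 4, 6, 2); the next entry (wrapping around) is 4.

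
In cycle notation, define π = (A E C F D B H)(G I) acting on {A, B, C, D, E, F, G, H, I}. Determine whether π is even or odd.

The cycle lengths are 7, 2.
A cycle of length ℓ contributes ℓ−1 transpositions, so π is a product of 6 + 1 = 7 transpositions — odd.

odd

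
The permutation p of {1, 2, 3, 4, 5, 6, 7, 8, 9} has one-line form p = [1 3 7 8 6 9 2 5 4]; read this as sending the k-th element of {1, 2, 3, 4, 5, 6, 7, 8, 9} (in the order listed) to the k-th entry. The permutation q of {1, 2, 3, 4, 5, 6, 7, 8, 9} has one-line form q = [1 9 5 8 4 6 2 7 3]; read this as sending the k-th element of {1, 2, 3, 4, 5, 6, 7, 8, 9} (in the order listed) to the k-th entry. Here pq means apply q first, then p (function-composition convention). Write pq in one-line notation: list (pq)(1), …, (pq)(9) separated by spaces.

1 4 6 5 8 9 3 2 7

(pq)(x) = p(q(x)). Computing each image: p(q(1)) = p(1) = 1, p(q(2)) = p(9) = 4, p(q(3)) = p(5) = 6, p(q(4)) = p(8) = 5, p(q(5)) = p(4) = 8, p(q(6)) = p(6) = 9, p(q(7)) = p(2) = 3, p(q(8)) = p(7) = 2, p(q(9)) = p(3) = 7.
Hence pq = [1 4 6 5 8 9 3 2 7].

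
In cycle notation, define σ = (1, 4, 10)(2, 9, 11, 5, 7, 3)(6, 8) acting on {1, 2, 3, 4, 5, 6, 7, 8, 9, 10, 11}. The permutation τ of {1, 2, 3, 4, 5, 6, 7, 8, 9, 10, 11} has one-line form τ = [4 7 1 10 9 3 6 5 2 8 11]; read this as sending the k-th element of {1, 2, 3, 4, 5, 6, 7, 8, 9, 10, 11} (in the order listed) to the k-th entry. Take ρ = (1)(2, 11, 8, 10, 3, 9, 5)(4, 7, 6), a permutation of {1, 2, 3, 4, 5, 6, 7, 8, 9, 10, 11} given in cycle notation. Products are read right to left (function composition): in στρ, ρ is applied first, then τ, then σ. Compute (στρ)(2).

5

Chase 2: ρ(2) = 11; τ(11) = 11; σ(11) = 5. Hence (στρ)(2) = 5.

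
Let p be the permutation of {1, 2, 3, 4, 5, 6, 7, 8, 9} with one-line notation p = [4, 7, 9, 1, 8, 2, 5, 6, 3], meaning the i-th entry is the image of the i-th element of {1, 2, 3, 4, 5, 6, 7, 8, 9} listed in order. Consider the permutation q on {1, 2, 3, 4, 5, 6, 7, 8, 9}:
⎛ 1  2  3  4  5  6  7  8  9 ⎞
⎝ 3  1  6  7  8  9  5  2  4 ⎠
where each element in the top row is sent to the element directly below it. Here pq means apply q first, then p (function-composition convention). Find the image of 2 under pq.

4

q(2) = 1, then p(1) = 4; composing gives (pq)(2) = 4.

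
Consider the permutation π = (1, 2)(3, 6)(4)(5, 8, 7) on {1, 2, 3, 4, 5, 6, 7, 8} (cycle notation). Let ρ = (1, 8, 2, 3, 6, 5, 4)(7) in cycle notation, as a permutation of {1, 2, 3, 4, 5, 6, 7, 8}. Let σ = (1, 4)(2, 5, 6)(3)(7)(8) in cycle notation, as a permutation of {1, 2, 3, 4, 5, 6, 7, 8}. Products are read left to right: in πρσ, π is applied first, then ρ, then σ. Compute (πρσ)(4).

Apply the permutations in order: π(4) = 4, then ρ(4) = 1, then σ(1) = 4. So (πρσ)(4) = 4.

4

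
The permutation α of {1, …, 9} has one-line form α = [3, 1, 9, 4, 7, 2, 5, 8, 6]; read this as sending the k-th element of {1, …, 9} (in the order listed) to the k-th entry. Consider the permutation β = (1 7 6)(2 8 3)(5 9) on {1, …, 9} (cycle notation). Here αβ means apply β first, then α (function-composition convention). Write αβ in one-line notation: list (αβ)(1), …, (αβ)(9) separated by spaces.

5 8 1 4 6 3 2 9 7

For each element, apply β then α: 1 → 7 → 5; 2 → 8 → 8; 3 → 2 → 1; 4 → 4 → 4; 5 → 9 → 6; 6 → 1 → 3; 7 → 6 → 2; 8 → 3 → 9; 9 → 5 → 7.
Collecting the images, αβ = [5 8 1 4 6 3 2 9 7].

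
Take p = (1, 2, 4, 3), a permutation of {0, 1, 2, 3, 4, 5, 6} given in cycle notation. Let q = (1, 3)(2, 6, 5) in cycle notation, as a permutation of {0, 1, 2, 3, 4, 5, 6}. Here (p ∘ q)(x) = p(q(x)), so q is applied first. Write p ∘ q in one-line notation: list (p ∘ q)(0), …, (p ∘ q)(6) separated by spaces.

0 1 6 2 3 4 5

Chase each element through q then p: 0 → 0 → 0; 1 → 3 → 1; 2 → 6 → 6; 3 → 1 → 2; 4 → 4 → 3; 5 → 2 → 4; 6 → 5 → 5.
So p ∘ q in one-line form is 0 1 6 2 3 4 5.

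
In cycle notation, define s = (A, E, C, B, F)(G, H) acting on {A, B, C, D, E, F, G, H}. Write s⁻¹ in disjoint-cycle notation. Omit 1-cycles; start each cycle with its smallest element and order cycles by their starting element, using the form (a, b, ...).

The inverse reverses each cycle.
Reversing each cycle of s and rotating so the smallest element leads gives (A, F, B, C, E)(G, H).

(A, F, B, C, E)(G, H)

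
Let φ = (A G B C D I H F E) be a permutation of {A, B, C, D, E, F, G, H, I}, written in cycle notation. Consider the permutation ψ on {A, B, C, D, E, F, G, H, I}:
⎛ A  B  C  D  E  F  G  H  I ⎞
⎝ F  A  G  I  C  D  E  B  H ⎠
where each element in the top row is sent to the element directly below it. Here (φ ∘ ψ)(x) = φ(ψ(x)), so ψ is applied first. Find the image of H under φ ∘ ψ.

First apply ψ: ψ(H) = B, then φ(B) = C. Thus (φ ∘ ψ)(H) = C.

C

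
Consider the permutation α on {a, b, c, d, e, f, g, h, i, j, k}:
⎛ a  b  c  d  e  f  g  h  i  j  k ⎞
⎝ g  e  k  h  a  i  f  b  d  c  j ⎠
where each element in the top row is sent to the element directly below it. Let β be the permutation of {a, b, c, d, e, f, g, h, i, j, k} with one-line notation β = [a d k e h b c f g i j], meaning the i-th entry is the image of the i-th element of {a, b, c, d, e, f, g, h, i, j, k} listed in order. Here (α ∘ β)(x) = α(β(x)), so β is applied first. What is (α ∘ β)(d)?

a

(α ∘ β)(d) = α(β(d)). β(d) = e, then α(e) = a. So (α ∘ β)(d) = a.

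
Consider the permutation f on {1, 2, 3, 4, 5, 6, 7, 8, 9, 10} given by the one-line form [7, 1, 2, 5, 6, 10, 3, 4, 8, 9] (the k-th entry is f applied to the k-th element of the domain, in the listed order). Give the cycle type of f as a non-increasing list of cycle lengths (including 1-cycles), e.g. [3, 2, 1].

[6, 4]

The disjoint cycles are (1 7 3 2)(4 5 6 10 9 8), with lengths 6, 4 in non-increasing order.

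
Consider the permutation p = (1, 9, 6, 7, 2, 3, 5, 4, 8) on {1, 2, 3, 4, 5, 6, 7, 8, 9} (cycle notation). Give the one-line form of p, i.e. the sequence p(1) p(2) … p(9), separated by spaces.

9 3 5 8 4 7 2 1 6

Reading each image from the cycles: 1→9, 2→3, 3→5, 4→8, 5→4, 6→7, 7→2, 8→1, 9→6.
So the one-line form is 9 3 5 8 4 7 2 1 6.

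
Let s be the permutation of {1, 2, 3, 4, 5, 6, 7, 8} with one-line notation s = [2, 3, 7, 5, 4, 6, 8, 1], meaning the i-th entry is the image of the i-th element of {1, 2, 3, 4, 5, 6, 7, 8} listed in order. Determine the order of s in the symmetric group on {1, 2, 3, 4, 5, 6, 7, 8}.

10

Decomposing into disjoint cycles gives cycle lengths 5, 2, 1.
Since disjoint cycles commute, ord(s) = lcm(5, 2) = 10.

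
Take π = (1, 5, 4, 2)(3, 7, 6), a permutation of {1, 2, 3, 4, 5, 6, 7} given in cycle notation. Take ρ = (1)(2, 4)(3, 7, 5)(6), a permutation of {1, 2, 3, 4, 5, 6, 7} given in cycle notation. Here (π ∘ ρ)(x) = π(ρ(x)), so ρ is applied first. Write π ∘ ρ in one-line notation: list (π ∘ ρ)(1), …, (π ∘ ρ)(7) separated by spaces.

(π ∘ ρ)(x) = π(ρ(x)). Computing each image: π(ρ(1)) = π(1) = 5, π(ρ(2)) = π(4) = 2, π(ρ(3)) = π(7) = 6, π(ρ(4)) = π(2) = 1, π(ρ(5)) = π(3) = 7, π(ρ(6)) = π(6) = 3, π(ρ(7)) = π(5) = 4.
Hence π ∘ ρ = [5 2 6 1 7 3 4].

5 2 6 1 7 3 4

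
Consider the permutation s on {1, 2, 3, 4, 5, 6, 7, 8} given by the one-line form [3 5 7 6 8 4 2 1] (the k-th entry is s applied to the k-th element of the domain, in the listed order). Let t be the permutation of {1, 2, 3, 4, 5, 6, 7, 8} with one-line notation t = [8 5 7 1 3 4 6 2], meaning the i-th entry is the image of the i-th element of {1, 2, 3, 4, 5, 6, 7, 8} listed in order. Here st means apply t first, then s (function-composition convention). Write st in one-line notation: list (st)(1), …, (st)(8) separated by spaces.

1 8 2 3 7 6 4 5

Chase each element through t then s: 1 → 8 → 1; 2 → 5 → 8; 3 → 7 → 2; 4 → 1 → 3; 5 → 3 → 7; 6 → 4 → 6; 7 → 6 → 4; 8 → 2 → 5.
So st in one-line form is 1 8 2 3 7 6 4 5.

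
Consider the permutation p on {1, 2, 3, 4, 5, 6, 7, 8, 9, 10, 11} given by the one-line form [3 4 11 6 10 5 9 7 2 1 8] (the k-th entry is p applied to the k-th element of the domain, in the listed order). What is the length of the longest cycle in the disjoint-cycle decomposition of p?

11

Decomposing into disjoint cycles gives (1, 3, 11, 8, 7, 9, 2, 4, 6, 5, 10); the longest has length 11.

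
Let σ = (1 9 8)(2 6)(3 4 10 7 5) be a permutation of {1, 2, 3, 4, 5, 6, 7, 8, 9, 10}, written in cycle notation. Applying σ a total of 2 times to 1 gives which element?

1 lies in the 3-cycle (1 9 8).
Advancing 2 steps from 1: 1 → 9 → 8.

8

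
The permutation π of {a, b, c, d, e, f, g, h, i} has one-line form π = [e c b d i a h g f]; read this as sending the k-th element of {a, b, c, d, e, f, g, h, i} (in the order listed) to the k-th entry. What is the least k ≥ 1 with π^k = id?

Writing π as disjoint cycles, the cycle lengths are 4, 2, 2, 1.
The order is lcm(4, 2, 2) = 4.

4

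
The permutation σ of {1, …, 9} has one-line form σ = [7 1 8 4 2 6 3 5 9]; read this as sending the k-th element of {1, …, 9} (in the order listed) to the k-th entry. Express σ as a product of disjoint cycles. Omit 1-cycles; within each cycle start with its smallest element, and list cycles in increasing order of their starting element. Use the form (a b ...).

(1 7 3 8 5 2)

From 1: 1 → 7 → 3 → 8 → 5 → 2 → 1, closing the cycle (1 7 3 8 5 2).
Continuing from each remaining unvisited element yields (1 7 3 8 5 2).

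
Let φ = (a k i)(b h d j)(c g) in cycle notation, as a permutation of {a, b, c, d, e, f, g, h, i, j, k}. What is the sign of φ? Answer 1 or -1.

The cycle lengths are 4, 3, 2, 1, 1.
A cycle is odd iff its length is even; φ has 2 even-length cycles, so sgn(φ) = (−1)^2 and φ is even.

1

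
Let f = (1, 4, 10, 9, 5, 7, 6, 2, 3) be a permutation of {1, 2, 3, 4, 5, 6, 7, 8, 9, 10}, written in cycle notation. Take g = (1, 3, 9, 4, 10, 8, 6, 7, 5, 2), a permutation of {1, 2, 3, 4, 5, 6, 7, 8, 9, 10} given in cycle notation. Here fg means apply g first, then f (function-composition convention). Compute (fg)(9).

(fg)(9) = f(g(9)). g(9) = 4, then f(4) = 10. So (fg)(9) = 10.

10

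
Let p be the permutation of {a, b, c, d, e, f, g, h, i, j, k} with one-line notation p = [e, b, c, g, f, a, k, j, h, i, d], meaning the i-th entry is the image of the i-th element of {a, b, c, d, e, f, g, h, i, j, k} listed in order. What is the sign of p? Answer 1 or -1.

1

In disjoint-cycle form the cycle lengths are 3, 3, 3, 1, 1.
A cycle of length ℓ contributes ℓ−1 transpositions, so p is a product of 2 + 2 + 2 = 6 transpositions — even.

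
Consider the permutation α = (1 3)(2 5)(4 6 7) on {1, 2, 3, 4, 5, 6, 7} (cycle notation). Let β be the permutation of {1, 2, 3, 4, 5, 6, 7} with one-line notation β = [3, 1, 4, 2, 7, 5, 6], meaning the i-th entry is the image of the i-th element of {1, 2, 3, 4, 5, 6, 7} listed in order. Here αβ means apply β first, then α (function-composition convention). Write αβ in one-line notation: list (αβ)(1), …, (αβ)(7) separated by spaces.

Chase each element through β then α: 1 → 3 → 1; 2 → 1 → 3; 3 → 4 → 6; 4 → 2 → 5; 5 → 7 → 4; 6 → 5 → 2; 7 → 6 → 7.
So αβ in one-line form is 1 3 6 5 4 2 7.

1 3 6 5 4 2 7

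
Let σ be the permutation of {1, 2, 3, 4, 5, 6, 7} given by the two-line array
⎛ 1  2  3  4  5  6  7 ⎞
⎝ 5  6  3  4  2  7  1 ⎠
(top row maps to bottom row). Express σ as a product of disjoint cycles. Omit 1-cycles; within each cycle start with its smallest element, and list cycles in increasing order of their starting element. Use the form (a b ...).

(1 5 2 6 7)

Iterating σ from 1 gives 1 → 5 → 2 → 6 → 7 → 1; that is the 5-cycle (1 5 2 6 7).
Continuing from each remaining unvisited element yields (1 5 2 6 7).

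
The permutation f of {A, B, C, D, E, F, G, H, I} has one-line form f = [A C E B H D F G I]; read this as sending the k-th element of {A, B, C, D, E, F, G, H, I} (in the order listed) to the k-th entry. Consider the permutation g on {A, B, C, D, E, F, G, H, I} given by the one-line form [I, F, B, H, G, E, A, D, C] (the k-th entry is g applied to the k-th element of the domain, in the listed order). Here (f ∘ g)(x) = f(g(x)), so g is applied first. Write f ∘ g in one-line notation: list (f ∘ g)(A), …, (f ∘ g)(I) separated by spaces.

I D C G F H A B E

For each element, apply g then f: A → I → I; B → F → D; C → B → C; D → H → G; E → G → F; F → E → H; G → A → A; H → D → B; I → C → E.
Collecting the images, f ∘ g = [I D C G F H A B E].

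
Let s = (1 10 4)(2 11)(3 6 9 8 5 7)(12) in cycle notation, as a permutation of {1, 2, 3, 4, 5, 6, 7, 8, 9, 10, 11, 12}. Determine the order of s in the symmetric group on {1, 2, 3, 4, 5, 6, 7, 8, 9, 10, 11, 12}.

6

The disjoint cycles have lengths 6, 3, 2, 1.
The order of s is the least common multiple of its cycle lengths: lcm(6, 3, 2) = 6.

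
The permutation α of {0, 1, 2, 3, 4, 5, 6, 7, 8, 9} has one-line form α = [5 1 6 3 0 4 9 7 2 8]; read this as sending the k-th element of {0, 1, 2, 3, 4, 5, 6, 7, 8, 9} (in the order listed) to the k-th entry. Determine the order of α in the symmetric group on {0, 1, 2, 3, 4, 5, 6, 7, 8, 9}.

Decomposing into disjoint cycles gives cycle lengths 4, 3, 1, 1, 1.
The order is lcm(4, 3) = 12.

12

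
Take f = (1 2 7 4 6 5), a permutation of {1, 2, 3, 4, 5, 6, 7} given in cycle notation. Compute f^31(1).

2

1 lies in the 6-cycle (1 2 7 4 6 5).
Since the cycle has length 6, f^31 acts on it the same as f^1 (31 mod 6 = 1).
Stepping 1 place around the cycle: 1 → 2.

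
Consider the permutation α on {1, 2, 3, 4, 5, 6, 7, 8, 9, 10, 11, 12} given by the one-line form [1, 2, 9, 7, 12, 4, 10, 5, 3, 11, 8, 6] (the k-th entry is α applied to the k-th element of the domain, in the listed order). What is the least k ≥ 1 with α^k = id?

Writing α as disjoint cycles, the cycle lengths are 8, 2, 1, 1.
The order is lcm(8, 2) = 8.

8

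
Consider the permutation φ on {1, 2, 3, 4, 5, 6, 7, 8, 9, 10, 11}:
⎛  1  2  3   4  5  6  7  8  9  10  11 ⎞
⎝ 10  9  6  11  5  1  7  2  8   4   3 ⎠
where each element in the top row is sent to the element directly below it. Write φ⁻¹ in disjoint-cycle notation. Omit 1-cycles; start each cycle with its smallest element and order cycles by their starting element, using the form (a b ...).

(1 6 3 11 4 10)(2 8 9)

The cycle decomposition of φ is (1 10 4 11 3 6)(2 9 8).
The inverse reverses every cycle; in canonical form, φ⁻¹ = (1 6 3 11 4 10)(2 8 9).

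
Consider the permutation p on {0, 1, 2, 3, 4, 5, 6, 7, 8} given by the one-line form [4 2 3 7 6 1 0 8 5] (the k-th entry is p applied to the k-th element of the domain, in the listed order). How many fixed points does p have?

No element satisfies p(x) = x, so there are 0 fixed points.

0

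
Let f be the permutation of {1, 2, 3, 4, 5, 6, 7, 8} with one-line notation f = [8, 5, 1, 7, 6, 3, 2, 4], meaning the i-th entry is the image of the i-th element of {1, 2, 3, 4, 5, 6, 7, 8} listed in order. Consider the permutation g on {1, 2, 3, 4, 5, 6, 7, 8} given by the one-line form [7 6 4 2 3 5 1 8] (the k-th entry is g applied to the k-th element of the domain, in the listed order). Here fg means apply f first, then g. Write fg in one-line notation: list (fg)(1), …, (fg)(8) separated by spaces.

(fg)(x) = g(f(x)). Computing each image: g(f(1)) = g(8) = 8, g(f(2)) = g(5) = 3, g(f(3)) = g(1) = 7, g(f(4)) = g(7) = 1, g(f(5)) = g(6) = 5, g(f(6)) = g(3) = 4, g(f(7)) = g(2) = 6, g(f(8)) = g(4) = 2.
Hence fg = [8 3 7 1 5 4 6 2].

8 3 7 1 5 4 6 2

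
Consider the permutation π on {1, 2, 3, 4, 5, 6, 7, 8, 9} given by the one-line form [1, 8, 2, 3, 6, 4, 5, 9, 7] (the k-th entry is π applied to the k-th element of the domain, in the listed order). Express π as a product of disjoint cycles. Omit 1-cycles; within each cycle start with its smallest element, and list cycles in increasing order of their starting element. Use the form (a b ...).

From 2: 2 → 8 → 9 → 7 → 5 → 6 → 4 → 3 → 2, closing the cycle (2 8 9 7 5 6 4 3).
Continuing from each remaining unvisited element yields (2 8 9 7 5 6 4 3).

(2 8 9 7 5 6 4 3)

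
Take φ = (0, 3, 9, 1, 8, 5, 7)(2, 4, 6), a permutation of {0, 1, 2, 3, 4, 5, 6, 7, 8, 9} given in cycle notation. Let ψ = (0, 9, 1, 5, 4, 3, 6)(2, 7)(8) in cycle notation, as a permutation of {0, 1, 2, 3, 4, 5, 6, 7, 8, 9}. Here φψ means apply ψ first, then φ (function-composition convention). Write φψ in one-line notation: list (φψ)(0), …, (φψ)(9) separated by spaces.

Chase each element through ψ then φ: 0 → 9 → 1; 1 → 5 → 7; 2 → 7 → 0; 3 → 6 → 2; 4 → 3 → 9; 5 → 4 → 6; 6 → 0 → 3; 7 → 2 → 4; 8 → 8 → 5; 9 → 1 → 8.
So φψ in one-line form is 1 7 0 2 9 6 3 4 5 8.

1 7 0 2 9 6 3 4 5 8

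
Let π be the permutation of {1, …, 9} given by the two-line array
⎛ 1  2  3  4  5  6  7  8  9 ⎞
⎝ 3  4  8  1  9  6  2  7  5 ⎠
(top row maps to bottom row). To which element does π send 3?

The entry below 3 in the array is 8, so π(3) = 8.

8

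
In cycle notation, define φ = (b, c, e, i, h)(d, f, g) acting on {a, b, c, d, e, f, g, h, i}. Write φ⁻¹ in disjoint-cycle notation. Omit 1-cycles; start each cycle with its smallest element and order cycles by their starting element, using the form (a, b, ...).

If φ sends a → b within a cycle, φ⁻¹ sends b → a; equivalently, reverse each cycle.
After reversing and putting each cycle's least element first, φ⁻¹ = (b, h, i, e, c)(d, g, f).

(b, h, i, e, c)(d, g, f)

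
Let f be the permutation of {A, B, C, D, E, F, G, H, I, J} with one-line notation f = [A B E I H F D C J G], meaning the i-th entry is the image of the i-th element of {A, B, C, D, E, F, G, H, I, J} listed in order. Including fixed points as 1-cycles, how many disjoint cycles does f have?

5

The cycle decomposition is (A)(B)(C E H)(D I J G)(F), which has 5 cycles (counting 1-cycles).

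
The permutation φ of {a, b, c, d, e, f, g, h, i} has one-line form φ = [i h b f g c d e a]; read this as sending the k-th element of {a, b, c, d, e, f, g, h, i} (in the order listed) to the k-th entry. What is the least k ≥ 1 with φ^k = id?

The disjoint-cycle form of φ has cycle lengths 7, 2.
Since disjoint cycles commute, ord(φ) = lcm(7, 2) = 14.

14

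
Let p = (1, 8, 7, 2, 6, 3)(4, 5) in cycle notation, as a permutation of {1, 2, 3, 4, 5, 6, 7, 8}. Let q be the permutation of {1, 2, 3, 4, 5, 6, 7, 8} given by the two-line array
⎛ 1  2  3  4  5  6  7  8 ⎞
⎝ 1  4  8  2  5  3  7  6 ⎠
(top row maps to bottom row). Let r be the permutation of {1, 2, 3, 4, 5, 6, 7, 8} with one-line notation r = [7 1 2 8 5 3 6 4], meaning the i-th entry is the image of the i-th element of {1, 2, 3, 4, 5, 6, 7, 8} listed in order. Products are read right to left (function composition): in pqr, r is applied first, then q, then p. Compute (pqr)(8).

6

Apply the permutations in order: r(8) = 4, then q(4) = 2, then p(2) = 6. So (pqr)(8) = 6.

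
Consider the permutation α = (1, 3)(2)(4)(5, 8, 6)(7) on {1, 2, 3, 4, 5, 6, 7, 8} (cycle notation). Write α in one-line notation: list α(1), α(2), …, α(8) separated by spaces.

Each element maps to the next entry in its cycle (wrapping to the front): 1→3, 2→2, 3→1, 4→4, 5→8, 6→5, 7→7, 8→6.
So the one-line form is 3 2 1 4 8 5 7 6.

3 2 1 4 8 5 7 6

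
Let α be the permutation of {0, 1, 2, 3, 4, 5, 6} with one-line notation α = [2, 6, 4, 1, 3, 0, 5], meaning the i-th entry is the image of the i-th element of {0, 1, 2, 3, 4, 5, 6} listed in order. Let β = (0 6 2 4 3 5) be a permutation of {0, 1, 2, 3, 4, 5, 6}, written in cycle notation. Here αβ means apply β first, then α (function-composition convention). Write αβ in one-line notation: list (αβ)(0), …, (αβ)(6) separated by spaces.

5 6 3 0 1 2 4

(αβ)(x) = α(β(x)). Computing each image: α(β(0)) = α(6) = 5, α(β(1)) = α(1) = 6, α(β(2)) = α(4) = 3, α(β(3)) = α(5) = 0, α(β(4)) = α(3) = 1, α(β(5)) = α(0) = 2, α(β(6)) = α(2) = 4.
Hence αβ = [5 6 3 0 1 2 4].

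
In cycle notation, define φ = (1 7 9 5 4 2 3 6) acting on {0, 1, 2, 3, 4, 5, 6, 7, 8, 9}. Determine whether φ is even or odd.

The cycle lengths are 8, 1, 1.
A cycle is odd iff its length is even; φ has 1 even-length cycle, so sgn(φ) = (−1)^1 and φ is odd.

odd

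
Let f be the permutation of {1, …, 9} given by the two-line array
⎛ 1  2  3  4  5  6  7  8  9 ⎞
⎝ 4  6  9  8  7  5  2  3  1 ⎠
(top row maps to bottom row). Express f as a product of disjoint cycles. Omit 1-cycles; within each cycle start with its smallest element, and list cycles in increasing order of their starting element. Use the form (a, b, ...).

Iterating f from 1 gives 1 → 4 → 8 → 3 → 9 → 1; that is the 5-cycle (1, 4, 8, 3, 9).
Repeating from the next unused element and collecting all non-trivial cycles gives (1, 4, 8, 3, 9)(2, 6, 5, 7).

(1, 4, 8, 3, 9)(2, 6, 5, 7)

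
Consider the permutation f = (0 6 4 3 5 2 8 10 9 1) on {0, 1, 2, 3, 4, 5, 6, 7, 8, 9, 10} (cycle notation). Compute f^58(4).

4 lies in the 10-cycle (0 6 4 3 5 2 8 10 9 1).
Since the cycle has length 10, f^58 acts on it the same as f^8 (58 mod 10 = 8).
Advancing 8 steps from 4: 4 → 3 → 5 → 2 → 8 → 10 → 9 → 1 → 0.

0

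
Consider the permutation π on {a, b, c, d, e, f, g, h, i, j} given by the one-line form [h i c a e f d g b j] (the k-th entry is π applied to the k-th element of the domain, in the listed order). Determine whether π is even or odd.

In disjoint-cycle form the cycle lengths are 4, 2, 1, 1, 1, 1.
A cycle is odd iff its length is even; π has 2 even-length cycles, so sgn(π) = (−1)^2 and π is even.

even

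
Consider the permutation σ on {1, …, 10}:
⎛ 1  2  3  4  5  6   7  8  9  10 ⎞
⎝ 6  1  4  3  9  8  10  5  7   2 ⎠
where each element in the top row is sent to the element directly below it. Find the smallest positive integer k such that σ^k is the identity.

8

Decomposing into disjoint cycles gives cycle lengths 8, 2.
Since disjoint cycles commute, ord(σ) = lcm(8, 2) = 8.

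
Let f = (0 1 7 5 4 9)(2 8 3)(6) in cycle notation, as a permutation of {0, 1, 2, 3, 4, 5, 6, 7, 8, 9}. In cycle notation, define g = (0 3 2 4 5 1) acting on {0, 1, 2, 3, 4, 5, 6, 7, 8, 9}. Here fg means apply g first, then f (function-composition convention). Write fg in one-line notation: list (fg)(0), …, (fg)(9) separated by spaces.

2 1 9 8 4 7 6 5 3 0

(fg)(x) = f(g(x)). Computing each image: f(g(0)) = f(3) = 2, f(g(1)) = f(0) = 1, f(g(2)) = f(4) = 9, f(g(3)) = f(2) = 8, f(g(4)) = f(5) = 4, f(g(5)) = f(1) = 7, f(g(6)) = f(6) = 6, f(g(7)) = f(7) = 5, f(g(8)) = f(8) = 3, f(g(9)) = f(9) = 0.
Hence fg = [2 1 9 8 4 7 6 5 3 0].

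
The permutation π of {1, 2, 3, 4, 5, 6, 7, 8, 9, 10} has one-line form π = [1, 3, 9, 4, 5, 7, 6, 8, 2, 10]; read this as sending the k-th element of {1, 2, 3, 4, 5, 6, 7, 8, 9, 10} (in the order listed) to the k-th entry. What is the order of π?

6

The disjoint-cycle form of π has cycle lengths 3, 2, 1, 1, 1, 1, 1.
Since disjoint cycles commute, ord(π) = lcm(3, 2) = 6.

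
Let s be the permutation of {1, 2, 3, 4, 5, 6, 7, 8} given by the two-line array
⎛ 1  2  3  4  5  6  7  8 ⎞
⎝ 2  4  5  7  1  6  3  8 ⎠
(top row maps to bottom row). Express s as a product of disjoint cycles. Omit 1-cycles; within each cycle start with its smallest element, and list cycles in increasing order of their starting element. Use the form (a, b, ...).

(1, 2, 4, 7, 3, 5)

Start at 1 and follow images: 1 → 2 → 4 → 7 → 3 → 5 → 1, giving the cycle (1, 2, 4, 7, 3, 5).
Continuing from each remaining unvisited element yields (1, 2, 4, 7, 3, 5).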